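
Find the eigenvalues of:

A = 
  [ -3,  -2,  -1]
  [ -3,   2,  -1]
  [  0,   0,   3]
λ = 3, 3, -4

Characteristic polynomial: det(λI - A) = λ³ - 2λ² - 15λ + 36
Testing integer divisors of the constant term: p(3) = 0, so (λ - 3) is a factor:
p(λ) = (λ - 3)(λ² + λ - 12)
λ² + λ - 12 = (λ + 4)(λ - 3)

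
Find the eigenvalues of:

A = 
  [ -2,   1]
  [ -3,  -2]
tr(A) = -4, det(A) = 7
Characteristic polynomial: λ² - tr(A)λ + det(A) = λ² + 4λ + 7
λ² + 4λ + 7 = 0  ⇒  λ = (-4 ± √((4)² - 4·(7)))/2 = (-4 ± √(-12))/2
  = -2 + i√3,  -2 - i√3

λ = -2 + i√3, -2 - i√3  (≈ -2 + 1.732i, -2 - 1.732i)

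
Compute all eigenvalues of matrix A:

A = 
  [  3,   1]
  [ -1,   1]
λ = 2, 2

tr(A) = 4, det(A) = 4
Characteristic polynomial: λ² - tr(A)λ + det(A) = λ² - 4λ + 4
λ² - 4λ + 4 = (λ - 2)²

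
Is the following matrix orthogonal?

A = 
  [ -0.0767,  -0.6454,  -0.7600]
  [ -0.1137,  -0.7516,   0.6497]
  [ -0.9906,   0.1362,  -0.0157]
Yes

AᵀA = 
  [  1.0001,   0,   0]
  [  0,   1,   0.0001]
  [  0,   0.0001,   1]
≈ I (equal to I up to the 4-dp rounding of the entries)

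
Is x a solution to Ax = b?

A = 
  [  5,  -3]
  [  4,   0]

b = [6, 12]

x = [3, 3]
Yes

Ax = [6, 12] = b ✓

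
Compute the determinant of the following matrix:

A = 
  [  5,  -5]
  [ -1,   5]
20

For a 2×2 matrix, det = ad - bc = (5)(5) - (-5)(-1) = 20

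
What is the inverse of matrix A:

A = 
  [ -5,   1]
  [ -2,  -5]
det(A) = (-5)(-5) - (1)(-2) = 27
For a 2×2 matrix, A⁻¹ = (1/det(A)) · [[d, -b], [-c, a]]
    = (1/27) · [[-5, -1], [2, -5]]

A⁻¹ = 
  [-5/27, -1/27]
  [ 2/27, -5/27]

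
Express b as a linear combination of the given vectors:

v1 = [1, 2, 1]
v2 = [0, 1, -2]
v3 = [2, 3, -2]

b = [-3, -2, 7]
c1 = 3, c2 = 1, c3 = -3

b = 3·v1 + 1·v2 + -3·v3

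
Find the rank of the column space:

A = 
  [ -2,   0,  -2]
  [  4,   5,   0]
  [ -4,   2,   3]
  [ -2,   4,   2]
dim(Col(A)) = 3

Row reduce:
R2 → R2 + (2)·R1
R3 → R3 - (2)·R1
R4 → R4 - (1)·R1
R3 → R3 - (2/5)·R2
R4 → R4 - (4/5)·R2
R4 → R4 - (36/43)·R3
REF = 
  [  -2,    0,   -2]
  [   0,    5,   -4]
  [   0,    0, 43/5]
  [   0,    0,    0]
Pivot columns: 1, 2, 3 → 3 pivots.
dim(Col(A)) = number of pivot columns = 3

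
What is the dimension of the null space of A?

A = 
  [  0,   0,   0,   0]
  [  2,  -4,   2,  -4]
nullity(A) = 3

Row reduce:
Swap R1 ↔ R2
REF = 
  [  2,  -4,   2,  -4]
  [  0,   0,   0,   0]
Pivot columns: 1 → 1 pivot.
rank(A) = 1, so nullity(A) = 4 - 1 = 3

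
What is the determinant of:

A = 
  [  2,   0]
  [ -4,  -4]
For a 2×2 matrix, det = ad - bc = (2)(-4) - (0)(-4) = -8

det(A) = -8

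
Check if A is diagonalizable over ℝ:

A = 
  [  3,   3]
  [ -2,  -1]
No

tr(A) = 2, det(A) = 3
Characteristic polynomial: λ² - tr(A)λ + det(A) = λ² - 2λ + 3
λ² - 2λ + 3 = 0  ⇒  λ = (2 ± √((-2)² - 4·(3)))/2 = (2 ± √(-8))/2
  = 1 + i√2,  1 - i√2
Eigenvalues: 1 + i√2, 1 - i√2  (≈ 1 + 1.414i, 1 - 1.414i)
Has complex eigenvalues (not diagonalizable over ℝ).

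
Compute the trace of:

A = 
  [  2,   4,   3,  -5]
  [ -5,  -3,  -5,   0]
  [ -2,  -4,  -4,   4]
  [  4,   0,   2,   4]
-1

tr(A) = 2 + -3 + -4 + 4 = -1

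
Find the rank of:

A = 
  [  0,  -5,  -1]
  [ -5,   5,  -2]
rank(A) = 2

Row reduce:
Swap R1 ↔ R2
REF = 
  [ -5,   5,  -2]
  [  0,  -5,  -1]
Pivot columns: 1, 2 → 2 pivots.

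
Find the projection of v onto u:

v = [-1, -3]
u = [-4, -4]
proj_u(v) = [-2, -2]

v·u = (-1)(-4) + (-3)(-4) = 16
u·u = (-4)² + (-4)² = 32
proj_u(v) = (v·u / u·u) × u = (16/32) × u = (1/2) × u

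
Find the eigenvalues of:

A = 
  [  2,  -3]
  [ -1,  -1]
λ = (1 + √21)/2, (1 - √21)/2  (≈ 2.791, -1.791)

tr(A) = 1, det(A) = -5
Characteristic polynomial: λ² - tr(A)λ + det(A) = λ² - λ - 5
λ² - λ - 5 = 0  ⇒  λ = (1 ± √((-1)² - 4·(-5)))/2 = (1 ± √(21))/2
  = (1 + √21)/2,  (1 - √21)/2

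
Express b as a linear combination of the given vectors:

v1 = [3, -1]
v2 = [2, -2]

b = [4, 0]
c1 = 2, c2 = -1

b = 2·v1 + -1·v2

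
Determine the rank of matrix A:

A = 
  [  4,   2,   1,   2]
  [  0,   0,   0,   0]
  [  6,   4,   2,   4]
rank(A) = 2

Row reduce:
R3 → R3 - (3/2)·R1
Swap R2 ↔ R3
REF = 
  [  4,   2,   1,   2]
  [  0,   1, 1/2,   1]
  [  0,   0,   0,   0]
Pivot columns: 1, 2 → 2 pivots.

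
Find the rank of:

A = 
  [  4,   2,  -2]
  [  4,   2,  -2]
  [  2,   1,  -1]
Row reduce:
R2 → R2 - (1)·R1
R3 → R3 - (1/2)·R1
REF = 
  [  4,   2,  -2]
  [  0,   0,   0]
  [  0,   0,   0]
Pivot columns: 1 → 1 pivot.

rank(A) = 1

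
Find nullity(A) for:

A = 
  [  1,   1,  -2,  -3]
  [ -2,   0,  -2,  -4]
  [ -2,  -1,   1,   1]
nullity(A) = 2

Row reduce:
R2 → R2 + (2)·R1
R3 → R3 + (2)·R1
R3 → R3 - (1/2)·R2
REF = 
  [  1,   1,  -2,  -3]
  [  0,   2,  -6, -10]
  [  0,   0,   0,   0]
Pivot columns: 1, 2 → 2 pivots.
rank(A) = 2, so nullity(A) = 4 - 2 = 2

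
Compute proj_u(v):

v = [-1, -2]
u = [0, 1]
proj_u(v) = [0, -2]

v·u = (-1)(0) + (-2)(1) = -2
u·u = (0)² + (1)² = 1
proj_u(v) = (v·u / u·u) × u = (-2/1) × u = (-2) × u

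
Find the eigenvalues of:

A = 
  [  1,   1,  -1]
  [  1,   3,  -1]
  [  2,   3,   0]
λ = 1, (3 + i√7)/2, (3 - i√7)/2  (≈ 1, 1.5 + 1.323i, 1.5 - 1.323i)

Characteristic polynomial: det(λI - A) = λ³ - 4λ² + 7λ - 4
Testing integer divisors of the constant term: p(1) = 0, so (λ - 1) is a factor:
p(λ) = (λ - 1)(λ² - 3λ + 4)
λ² - 3λ + 4 = 0  ⇒  λ = (3 ± √((-3)² - 4·(4)))/2 = (3 ± √(-7))/2
  = (3 + i√7)/2,  (3 - i√7)/2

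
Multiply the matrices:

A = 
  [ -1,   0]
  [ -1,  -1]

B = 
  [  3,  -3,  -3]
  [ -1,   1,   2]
AB = 
  [ -3,   3,   3]
  [ -2,   2,   1]

A is 2×2 and B is 2×3, so AB is 2×3. Each entry is (row of A)·(column of B):
AB[1,1] = (-1)(3) + (0)(-1) = -3
AB[1,2] = (-1)(-3) + (0)(1) = 3
AB[1,3] = (-1)(-3) + (0)(2) = 3
AB[2,1] = (-1)(3) + (-1)(-1) = -2
AB[2,2] = (-1)(-3) + (-1)(1) = 2
AB[2,3] = (-1)(-3) + (-1)(2) = 1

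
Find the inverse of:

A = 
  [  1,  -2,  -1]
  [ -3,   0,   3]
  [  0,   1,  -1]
det(A) = (1)·((0)(-1) - (3)(1)) - (-2)·((-3)(-1) - (3)(0)) + (-1)·((-3)(1) - (0)(0))
  = (1)(-3) - (-2)(3) + (-1)(-3)
  = 6
det(A) = 6 ≠ 0, so A is invertible.

Cofactors Cᵢⱼ = (-1)ⁱ⁺ʲ·Mᵢⱼ:
C = 
  [ -3,  -3,  -3]
  [ -3,  -1,  -1]
  [ -6,   0,  -6]

adj(A) = Cᵀ:
adj(A) = 
  [ -3,  -3,  -6]
  [ -3,  -1,   0]
  [ -3,  -1,  -6]

A⁻¹ = (1/6) · adj(A):
A⁻¹ = 
  [-1/2, -1/2,   -1]
  [-1/2, -1/6,    0]
  [-1/2, -1/6,   -1]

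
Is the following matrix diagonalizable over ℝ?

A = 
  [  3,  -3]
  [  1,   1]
No

tr(A) = 4, det(A) = 6
Characteristic polynomial: λ² - tr(A)λ + det(A) = λ² - 4λ + 6
λ² - 4λ + 6 = 0  ⇒  λ = (4 ± √((-4)² - 4·(6)))/2 = (4 ± √(-8))/2
  = 2 + i√2,  2 - i√2
Eigenvalues: 2 + i√2, 2 - i√2  (≈ 2 + 1.414i, 2 - 1.414i)
Has complex eigenvalues (not diagonalizable over ℝ).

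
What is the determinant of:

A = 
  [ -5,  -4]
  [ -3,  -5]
13

For a 2×2 matrix, det = ad - bc = (-5)(-5) - (-4)(-3) = 13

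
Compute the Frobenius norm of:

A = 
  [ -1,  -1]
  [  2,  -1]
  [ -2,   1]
||A||_F = 3.464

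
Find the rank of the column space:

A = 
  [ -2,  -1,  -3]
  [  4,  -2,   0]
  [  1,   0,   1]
dim(Col(A)) = 3

Row reduce:
R2 → R2 + (2)·R1
R3 → R3 + (1/2)·R1
R3 → R3 - (1/8)·R2
REF = 
  [ -2,  -1,  -3]
  [  0,  -4,  -6]
  [  0,   0, 1/4]
Pivot columns: 1, 2, 3 → 3 pivots.
dim(Col(A)) = number of pivot columns = 3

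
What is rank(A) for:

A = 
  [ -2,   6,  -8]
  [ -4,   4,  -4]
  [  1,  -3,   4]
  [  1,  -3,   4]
rank(A) = 2

Row reduce:
R2 → R2 - (2)·R1
R3 → R3 + (1/2)·R1
R4 → R4 + (1/2)·R1
REF = 
  [ -2,   6,  -8]
  [  0,  -8,  12]
  [  0,   0,   0]
  [  0,   0,   0]
Pivot columns: 1, 2 → 2 pivots.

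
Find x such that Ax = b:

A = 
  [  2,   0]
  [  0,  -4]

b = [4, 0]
Row reduce the augmented matrix [A|b]:
(already in echelon form)
REF = 
  [  2,   0,   4]
  [  0,  -4,   0]

Back-substitution:
x₂ = 0 / (-4) = 0
x₁ = (4 - (0)(0)) / 2 = 2

x = [2, 0]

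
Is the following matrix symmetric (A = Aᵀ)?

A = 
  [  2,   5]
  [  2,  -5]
No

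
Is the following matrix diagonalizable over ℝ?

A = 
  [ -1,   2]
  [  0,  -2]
Yes

tr(A) = -3, det(A) = 2
Characteristic polynomial: λ² - tr(A)λ + det(A) = λ² + 3λ + 2
λ² + 3λ + 2 = (λ + 2)(λ + 1)
Eigenvalues: -1, -2
λ=-2: alg. mult. = 1, geom. mult. = 2 - rank(A - (-2)I) = 2 - 1 = 1
λ=-1: alg. mult. = 1, geom. mult. = 2 - rank(A - (-1)I) = 2 - 1 = 1
Sum of geometric multiplicities equals n, so A has n independent eigenvectors.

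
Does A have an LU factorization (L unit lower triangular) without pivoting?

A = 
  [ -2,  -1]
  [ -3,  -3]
Yes.
A[1,1] = -2 ≠ 0, so Gaussian elimination proceeds without a row swap: multiplier ℓ₂₁ = (-3)/(-2) = 3/2, and U[2,2] = -3 - (3/2)(-1) = -3/2.
L = 
  [  1,   0]
  [3/2,   1]
U = 
  [  -2,   -1]
  [   0, -3/2]
Check row 2 of LU: [(3/2)(-2), (3/2)(-1) + (-3/2)] = [-3, -3] = row 2 of A ✓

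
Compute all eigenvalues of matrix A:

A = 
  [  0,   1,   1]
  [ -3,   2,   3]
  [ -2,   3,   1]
Characteristic polynomial: det(λI - A) = λ³ - 3λ² - 2λ + 8
Testing integer divisors of the constant term: p(2) = 0, so (λ - 2) is a factor:
p(λ) = (λ - 2)(λ² - λ - 4)
λ² - λ - 4 = 0  ⇒  λ = (1 ± √((-1)² - 4·(-4)))/2 = (1 ± √(17))/2
  = (1 + √17)/2,  (1 - √17)/2

λ = 2, (1 + √17)/2, (1 - √17)/2  (≈ 2, 2.562, -1.562)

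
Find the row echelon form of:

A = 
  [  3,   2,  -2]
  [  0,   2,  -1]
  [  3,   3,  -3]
Row operations:
R3 → R3 - (1)·R1
R3 → R3 - (1/2)·R2

Resulting echelon form:
REF = 
  [   3,    2,   -2]
  [   0,    2,   -1]
  [   0,    0, -1/2]

Rank = 3 (number of non-zero pivot rows).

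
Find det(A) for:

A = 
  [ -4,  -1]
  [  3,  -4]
19

For a 2×2 matrix, det = ad - bc = (-4)(-4) - (-1)(3) = 19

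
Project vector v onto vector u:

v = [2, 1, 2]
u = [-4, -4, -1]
proj_u(v) = [56/33, 56/33, 14/33]

v·u = (2)(-4) + (1)(-4) + (2)(-1) = -14
u·u = (-4)² + (-4)² + (-1)² = 33
proj_u(v) = (v·u / u·u) × u = (-14/33) × u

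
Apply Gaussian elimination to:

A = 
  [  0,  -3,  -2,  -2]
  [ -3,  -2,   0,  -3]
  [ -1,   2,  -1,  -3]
Row operations:
Swap R1 ↔ R2
R3 → R3 - (1/3)·R1
R3 → R3 + (8/9)·R2

Resulting echelon form:
REF = 
  [   -3,    -2,     0,    -3]
  [    0,    -3,    -2,    -2]
  [    0,     0, -25/9, -34/9]

Rank = 3 (number of non-zero pivot rows).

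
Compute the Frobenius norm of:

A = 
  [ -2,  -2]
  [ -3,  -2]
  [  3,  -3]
||A||_F = 6.245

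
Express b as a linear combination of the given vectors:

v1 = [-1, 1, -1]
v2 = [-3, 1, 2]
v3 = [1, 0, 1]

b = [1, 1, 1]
c1 = 1, c2 = 0, c3 = 2

b = 1·v1 + 0·v2 + 2·v3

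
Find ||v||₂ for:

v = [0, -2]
2

||v||₂ = √((0)² + (-2)²) = √4 = 2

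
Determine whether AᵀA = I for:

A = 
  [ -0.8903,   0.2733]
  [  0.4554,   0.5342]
No

AᵀA = 
  [  1,   0]
  [  0,   0.3601]
≠ I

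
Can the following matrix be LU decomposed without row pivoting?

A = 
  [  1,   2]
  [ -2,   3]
Yes.
A[1,1] = 1 ≠ 0, so Gaussian elimination proceeds without a row swap: multiplier ℓ₂₁ = (-2)/(1) = -2, and U[2,2] = 3 - (-2)(2) = 7.
L = 
  [  1,   0]
  [ -2,   1]
U = 
  [  1,   2]
  [  0,   7]
Check row 2 of LU: [(-2)(1), (-2)(2) + 7] = [-2, 3] = row 2 of A ✓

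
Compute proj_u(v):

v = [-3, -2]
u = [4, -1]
proj_u(v) = [-40/17, 10/17]

v·u = (-3)(4) + (-2)(-1) = -10
u·u = (4)² + (-1)² = 17
proj_u(v) = (v·u / u·u) × u = (-10/17) × u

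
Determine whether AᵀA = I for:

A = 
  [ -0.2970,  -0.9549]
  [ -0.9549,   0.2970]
Yes

AᵀA = 
  [  1,   0]
  [  0,   1]
≈ I (equal to I up to the 4-dp rounding of the entries)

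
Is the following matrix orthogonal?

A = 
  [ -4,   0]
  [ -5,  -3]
No

AᵀA = 
  [ 41,  15]
  [ 15,   9]
≠ I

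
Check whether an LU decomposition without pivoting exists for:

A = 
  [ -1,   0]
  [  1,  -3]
Yes.
A[1,1] = -1 ≠ 0, so Gaussian elimination proceeds without a row swap: multiplier ℓ₂₁ = (1)/(-1) = -1, and U[2,2] = -3 - (-1)(0) = -3.
L = 
  [  1,   0]
  [ -1,   1]
U = 
  [ -1,   0]
  [  0,  -3]
Check row 2 of LU: [(-1)(-1), (-1)(0) + (-3)] = [1, -3] = row 2 of A ✓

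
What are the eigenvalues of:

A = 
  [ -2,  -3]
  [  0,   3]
λ = 3, -2

tr(A) = 1, det(A) = -6
Characteristic polynomial: λ² - tr(A)λ + det(A) = λ² - λ - 6
λ² - λ - 6 = (λ + 2)(λ - 3)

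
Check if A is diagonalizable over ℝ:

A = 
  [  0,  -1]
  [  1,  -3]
Yes

tr(A) = -3, det(A) = 1
Characteristic polynomial: λ² - tr(A)λ + det(A) = λ² + 3λ + 1
λ² + 3λ + 1 = 0  ⇒  λ = (-3 ± √((3)² - 4·(1)))/2 = (-3 ± √(5))/2
  = (-3 + √5)/2,  (-3 - √5)/2
Eigenvalues: (-3 + √5)/2, (-3 - √5)/2  (≈ -0.382, -2.618)
The two irrational eigenvalues are distinct (simple), so each has alg. mult. = geom. mult. = 1.
Sum of geometric multiplicities equals n, so A has n independent eigenvectors.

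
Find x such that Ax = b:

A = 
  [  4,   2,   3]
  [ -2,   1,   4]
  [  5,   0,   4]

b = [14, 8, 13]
Row reduce the augmented matrix [A|b]:
R2 → R2 + (1/2)·R1
R3 → R3 - (5/4)·R1
R3 → R3 + (5/4)·R2
REF = 
  [   4,    2,    3,   14]
  [   0,    2, 11/2,   15]
  [   0,    0, 57/8, 57/4]

Back-substitution:
x₃ = (57/4) / (57/8) = 2
x₂ = (15 - (11/2)(2)) / 2 = 2
x₁ = (14 - (2)(2) - (3)(2)) / 4 = 1

x = [1, 2, 2]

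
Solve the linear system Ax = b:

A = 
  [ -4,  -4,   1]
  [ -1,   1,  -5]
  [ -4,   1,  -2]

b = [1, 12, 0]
x = [1, -2, -3]

Row reduce the augmented matrix [A|b]:
R2 → R2 - (1/4)·R1
R3 → R3 - (1)·R1
R3 → R3 - (5/2)·R2
REF = 
  [    -4,     -4,      1,      1]
  [     0,      2,  -21/4,   47/4]
  [     0,      0,   81/8, -243/8]

Back-substitution:
x₃ = (-243/8) / (81/8) = -3
x₂ = (47/4 - (-21/4)(-3)) / 2 = -2
x₁ = (1 - (-4)(-2) - (1)(-3)) / (-4) = 1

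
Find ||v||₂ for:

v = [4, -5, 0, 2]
6.708

||v||₂ = √((4)² + (-5)² + (0)² + (2)²) = √45 = 6.708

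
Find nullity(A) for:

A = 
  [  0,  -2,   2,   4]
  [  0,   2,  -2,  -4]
nullity(A) = 3

Row reduce:
R2 → R2 + (1)·R1
REF = 
  [  0,  -2,   2,   4]
  [  0,   0,   0,   0]
Pivot columns: 2 → 1 pivot.
rank(A) = 1, so nullity(A) = 4 - 1 = 3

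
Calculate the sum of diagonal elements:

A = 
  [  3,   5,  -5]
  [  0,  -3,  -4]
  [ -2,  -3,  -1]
-1

tr(A) = 3 + -3 + -1 = -1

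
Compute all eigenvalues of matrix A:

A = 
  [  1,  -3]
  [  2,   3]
tr(A) = 4, det(A) = 9
Characteristic polynomial: λ² - tr(A)λ + det(A) = λ² - 4λ + 9
λ² - 4λ + 9 = 0  ⇒  λ = (4 ± √((-4)² - 4·(9)))/2 = (4 ± √(-20))/2
  = 2 + i√5,  2 - i√5

λ = 2 + i√5, 2 - i√5  (≈ 2 + 2.236i, 2 - 2.236i)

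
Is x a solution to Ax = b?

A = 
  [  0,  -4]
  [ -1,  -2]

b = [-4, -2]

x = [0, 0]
No

Ax = [0, 0] ≠ b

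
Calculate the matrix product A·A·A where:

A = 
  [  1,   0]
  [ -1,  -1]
A² = A·A:
A²[1,1] = (1)(1) + (0)(-1) = 1
A²[1,2] = (1)(0) + (0)(-1) = 0
A²[2,1] = (-1)(1) + (-1)(-1) = 0
A²[2,2] = (-1)(0) + (-1)(-1) = 1
A² = 
  [  1,   0]
  [  0,   1]

A^3 = A^2·A:
A^3[1,1] = (1)(1) + (0)(-1) = 1
A^3[1,2] = (1)(0) + (0)(-1) = 0
A^3[2,1] = (0)(1) + (1)(-1) = -1
A^3[2,2] = (0)(0) + (1)(-1) = -1
A^3 = 
  [  1,   0]
  [ -1,  -1]

Therefore
A^3 = 
  [  1,   0]
  [ -1,  -1]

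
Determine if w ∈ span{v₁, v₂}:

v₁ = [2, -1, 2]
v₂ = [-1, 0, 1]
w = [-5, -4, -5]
No

Form the augmented matrix and row-reduce:
[v₁|v₂|w] = 
  [  2,  -1,  -5]
  [ -1,   0,  -4]
  [  2,   1,  -5]
R2 → R2 + (1/2)·R1
R3 → R3 - (1)·R1
R3 → R3 + (4)·R2
REF = 
  [    2,    -1,    -5]
  [    0,  -1/2, -13/2]
  [    0,     0,   -26]

Row 3 reads [0 0 | -26], i.e. 0 = -26, so the system is inconsistent and w ∉ span{v₁, v₂}.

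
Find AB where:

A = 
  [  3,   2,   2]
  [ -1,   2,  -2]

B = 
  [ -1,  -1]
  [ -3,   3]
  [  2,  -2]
AB = 
  [ -5,  -1]
  [ -9,  11]

A is 2×3 and B is 3×2, so AB is 2×2. Each entry is (row of A)·(column of B):
AB[1,1] = (3)(-1) + (2)(-3) + (2)(2) = -5
AB[1,2] = (3)(-1) + (2)(3) + (2)(-2) = -1
AB[2,1] = (-1)(-1) + (2)(-3) + (-2)(2) = -9
AB[2,2] = (-1)(-1) + (2)(3) + (-2)(-2) = 11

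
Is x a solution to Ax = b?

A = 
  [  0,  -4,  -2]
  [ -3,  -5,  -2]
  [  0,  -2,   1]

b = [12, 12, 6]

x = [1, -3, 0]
Yes

Ax = [12, 12, 6] = b ✓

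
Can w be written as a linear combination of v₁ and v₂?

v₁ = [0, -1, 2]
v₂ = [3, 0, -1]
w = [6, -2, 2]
Yes

Form the augmented matrix and row-reduce:
[v₁|v₂|w] = 
  [  0,   3,   6]
  [ -1,   0,  -2]
  [  2,  -1,   2]
Swap R1 ↔ R2
R3 → R3 + (2)·R1
R3 → R3 + (1/3)·R2
REF = 
  [ -1,   0,  -2]
  [  0,   3,   6]
  [  0,   0,   0]

No row of the form [0 0 | nonzero], so the system is consistent. Back-substitution gives c₁ = 2, c₂ = 2: w = (2)·v₁ + (2)·v₂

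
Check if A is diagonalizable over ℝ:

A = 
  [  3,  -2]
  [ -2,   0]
Yes

tr(A) = 3, det(A) = -4
Characteristic polynomial: λ² - tr(A)λ + det(A) = λ² - 3λ - 4
λ² - 3λ - 4 = (λ + 1)(λ - 4)
Eigenvalues: 4, -1
λ=-1: alg. mult. = 1, geom. mult. = 2 - rank(A - (-1)I) = 2 - 1 = 1
λ=4: alg. mult. = 1, geom. mult. = 2 - rank(A - (4)I) = 2 - 1 = 1
Sum of geometric multiplicities equals n, so A has n independent eigenvectors.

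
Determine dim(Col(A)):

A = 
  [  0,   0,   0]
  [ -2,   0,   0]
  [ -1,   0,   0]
Row reduce:
Swap R1 ↔ R2
R3 → R3 - (1/2)·R1
REF = 
  [ -2,   0,   0]
  [  0,   0,   0]
  [  0,   0,   0]
Pivot columns: 1 → 1 pivot.
dim(Col(A)) = number of pivot columns = 1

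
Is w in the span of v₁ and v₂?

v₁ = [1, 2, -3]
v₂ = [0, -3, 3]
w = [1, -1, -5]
No

Form the augmented matrix and row-reduce:
[v₁|v₂|w] = 
  [  1,   0,   1]
  [  2,  -3,  -1]
  [ -3,   3,  -5]
R2 → R2 - (2)·R1
R3 → R3 + (3)·R1
R3 → R3 + (1)·R2
REF = 
  [  1,   0,   1]
  [  0,  -3,  -3]
  [  0,   0,  -5]

Row 3 reads [0 0 | -5], i.e. 0 = -5, so the system is inconsistent and w ∉ span{v₁, v₂}.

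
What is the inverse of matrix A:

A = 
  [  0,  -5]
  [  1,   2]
det(A) = (0)(2) - (-5)(1) = 5
For a 2×2 matrix, A⁻¹ = (1/det(A)) · [[d, -b], [-c, a]]
    = (1/5) · [[2, 5], [-1, 0]]

A⁻¹ = 
  [ 2/5,    1]
  [-1/5,    0]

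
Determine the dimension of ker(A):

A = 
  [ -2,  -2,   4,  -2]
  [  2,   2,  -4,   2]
nullity(A) = 3

Row reduce:
R2 → R2 + (1)·R1
REF = 
  [ -2,  -2,   4,  -2]
  [  0,   0,   0,   0]
Pivot columns: 1 → 1 pivot.
rank(A) = 1, so nullity(A) = 4 - 1 = 3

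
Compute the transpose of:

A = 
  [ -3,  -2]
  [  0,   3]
Aᵀ = 
  [ -3,   0]
  [ -2,   3]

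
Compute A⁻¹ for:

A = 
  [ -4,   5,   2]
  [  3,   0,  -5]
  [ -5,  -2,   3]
det(A) = (-4)·((0)(3) - (-5)(-2)) - (5)·((3)(3) - (-5)(-5)) + (2)·((3)(-2) - (0)(-5))
  = (-4)(-10) - (5)(-16) + (2)(-6)
  = 108
det(A) = 108 ≠ 0, so A is invertible.

Cofactors Cᵢⱼ = (-1)ⁱ⁺ʲ·Mᵢⱼ:
C = 
  [-10,  16,  -6]
  [-19,  -2, -33]
  [-25, -14, -15]

adj(A) = Cᵀ:
adj(A) = 
  [-10, -19, -25]
  [ 16,  -2, -14]
  [ -6, -33, -15]

A⁻¹ = (1/108) · adj(A):
A⁻¹ = 
  [  -5/54, -19/108, -25/108]
  [   4/27,   -1/54,   -7/54]
  [  -1/18,  -11/36,   -5/36]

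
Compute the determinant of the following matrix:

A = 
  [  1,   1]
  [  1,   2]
For a 2×2 matrix, det = ad - bc = (1)(2) - (1)(1) = 1

det(A) = 1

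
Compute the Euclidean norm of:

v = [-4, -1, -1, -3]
5.196

||v||₂ = √((-4)² + (-1)² + (-1)² + (-3)²) = √27 = 5.196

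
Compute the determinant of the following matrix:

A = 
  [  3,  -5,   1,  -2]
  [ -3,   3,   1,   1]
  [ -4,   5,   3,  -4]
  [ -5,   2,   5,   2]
-41

Cofactor expansion along row 1: det(A) = a₁₁M₁₁ - a₁₂M₁₂ + a₁₃M₁₃ - a₁₄M₁₄

M₁₁ = det[[3, 1, 1]; [5, 3, -4]; [2, 5, 2]]
  = (3)·((3)(2) - (-4)(5)) - (1)·((5)(2) - (-4)(2)) + (1)·((5)(5) - (3)(2))
  = (3)(26) - (1)(18) + (1)(19)
  = 79
M₁₂ = det[[-3, 1, 1]; [-4, 3, -4]; [-5, 5, 2]]
  = (-3)·((3)(2) - (-4)(5)) - (1)·((-4)(2) - (-4)(-5)) + (1)·((-4)(5) - (3)(-5))
  = (-3)(26) - (1)(-28) + (1)(-5)
  = -55
M₁₃ = det[[-3, 3, 1]; [-4, 5, -4]; [-5, 2, 2]]
  = (-3)·((5)(2) - (-4)(2)) - (3)·((-4)(2) - (-4)(-5)) + (1)·((-4)(2) - (5)(-5))
  = (-3)(18) - (3)(-28) + (1)(17)
  = 47
M₁₄ = det[[-3, 3, 1]; [-4, 5, 3]; [-5, 2, 5]]
  = (-3)·((5)(5) - (3)(2)) - (3)·((-4)(5) - (3)(-5)) + (1)·((-4)(2) - (5)(-5))
  = (-3)(19) - (3)(-5) + (1)(17)
  = -25

det(A) = (3)(79) - (-5)(-55) + (1)(47) - (-2)(-25) = -41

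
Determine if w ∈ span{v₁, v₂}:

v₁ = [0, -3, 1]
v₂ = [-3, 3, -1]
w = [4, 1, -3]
No

Form the augmented matrix and row-reduce:
[v₁|v₂|w] = 
  [  0,  -3,   4]
  [ -3,   3,   1]
  [  1,  -1,  -3]
Swap R1 ↔ R2
R3 → R3 + (1/3)·R1
REF = 
  [  -3,    3,    1]
  [   0,   -3,    4]
  [   0,    0, -8/3]

Row 3 reads [0 0 | -8/3], i.e. 0 = -8/3, so the system is inconsistent and w ∉ span{v₁, v₂}.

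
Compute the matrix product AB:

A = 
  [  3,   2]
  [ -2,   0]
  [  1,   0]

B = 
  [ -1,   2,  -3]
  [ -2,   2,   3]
AB = 
  [ -7,  10,  -3]
  [  2,  -4,   6]
  [ -1,   2,  -3]

A is 3×2 and B is 2×3, so AB is 3×3. Each entry is (row of A)·(column of B):
AB[1,1] = (3)(-1) + (2)(-2) = -7
AB[1,2] = (3)(2) + (2)(2) = 10
AB[1,3] = (3)(-3) + (2)(3) = -3
AB[2,1] = (-2)(-1) + (0)(-2) = 2
AB[2,2] = (-2)(2) + (0)(2) = -4
AB[2,3] = (-2)(-3) + (0)(3) = 6
AB[3,1] = (1)(-1) + (0)(-2) = -1
AB[3,2] = (1)(2) + (0)(2) = 2
AB[3,3] = (1)(-3) + (0)(3) = -3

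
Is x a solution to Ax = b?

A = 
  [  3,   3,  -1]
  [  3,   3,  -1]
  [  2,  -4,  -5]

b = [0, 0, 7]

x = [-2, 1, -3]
Yes

Ax = [0, 0, 7] = b ✓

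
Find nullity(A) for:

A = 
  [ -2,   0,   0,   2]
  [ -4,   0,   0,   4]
nullity(A) = 3

Row reduce:
R2 → R2 - (2)·R1
REF = 
  [ -2,   0,   0,   2]
  [  0,   0,   0,   0]
Pivot columns: 1 → 1 pivot.
rank(A) = 1, so nullity(A) = 4 - 1 = 3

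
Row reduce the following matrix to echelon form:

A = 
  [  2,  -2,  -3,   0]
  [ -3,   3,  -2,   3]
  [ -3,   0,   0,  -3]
Row operations:
R2 → R2 + (3/2)·R1
R3 → R3 + (3/2)·R1
Swap R2 ↔ R3

Resulting echelon form:
REF = 
  [    2,    -2,    -3,     0]
  [    0,    -3,  -9/2,    -3]
  [    0,     0, -13/2,     3]

Rank = 3 (number of non-zero pivot rows).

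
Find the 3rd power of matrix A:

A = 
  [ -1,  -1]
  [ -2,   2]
A² = A·A:
A²[1,1] = (-1)(-1) + (-1)(-2) = 3
A²[1,2] = (-1)(-1) + (-1)(2) = -1
A²[2,1] = (-2)(-1) + (2)(-2) = -2
A²[2,2] = (-2)(-1) + (2)(2) = 6
A² = 
  [  3,  -1]
  [ -2,   6]

A^3 = A^2·A:
A^3[1,1] = (3)(-1) + (-1)(-2) = -1
A^3[1,2] = (3)(-1) + (-1)(2) = -5
A^3[2,1] = (-2)(-1) + (6)(-2) = -10
A^3[2,2] = (-2)(-1) + (6)(2) = 14
A^3 = 
  [ -1,  -5]
  [-10,  14]

Therefore
A^3 = 
  [ -1,  -5]
  [-10,  14]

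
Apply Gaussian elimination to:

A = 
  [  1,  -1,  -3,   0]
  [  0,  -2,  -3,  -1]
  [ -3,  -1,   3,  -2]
Row operations:
R3 → R3 + (3)·R1
R3 → R3 - (2)·R2

Resulting echelon form:
REF = 
  [  1,  -1,  -3,   0]
  [  0,  -2,  -3,  -1]
  [  0,   0,   0,   0]

Rank = 2 (number of non-zero pivot rows).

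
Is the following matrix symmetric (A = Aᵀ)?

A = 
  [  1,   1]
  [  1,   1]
Yes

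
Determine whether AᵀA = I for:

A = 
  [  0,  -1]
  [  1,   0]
Yes

AᵀA = 
  [  1,   0]
  [  0,   1]
= I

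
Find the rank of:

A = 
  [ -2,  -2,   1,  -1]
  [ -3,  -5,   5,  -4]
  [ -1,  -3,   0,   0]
Row reduce:
R2 → R2 - (3/2)·R1
R3 → R3 - (1/2)·R1
R3 → R3 - (1)·R2
REF = 
  [  -2,   -2,    1,   -1]
  [   0,   -2,  7/2, -5/2]
  [   0,    0,   -4,    3]
Pivot columns: 1, 2, 3 → 3 pivots.

rank(A) = 3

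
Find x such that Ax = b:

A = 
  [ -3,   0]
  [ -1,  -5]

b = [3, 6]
x = [-1, -1]

Row reduce the augmented matrix [A|b]:
R2 → R2 - (1/3)·R1
REF = 
  [ -3,   0,   3]
  [  0,  -5,   5]

Back-substitution:
x₂ = 5 / (-5) = -1
x₁ = (3 - (0)(-1)) / (-3) = -1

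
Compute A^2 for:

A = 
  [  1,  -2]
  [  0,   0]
A² = A·A:
A²[1,1] = (1)(1) + (-2)(0) = 1
A²[1,2] = (1)(-2) + (-2)(0) = -2
A²[2,1] = (0)(1) + (0)(0) = 0
A²[2,2] = (0)(-2) + (0)(0) = 0
A² = 
  [  1,  -2]
  [  0,   0]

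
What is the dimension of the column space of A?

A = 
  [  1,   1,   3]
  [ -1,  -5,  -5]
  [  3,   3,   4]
Row reduce:
R2 → R2 + (1)·R1
R3 → R3 - (3)·R1
REF = 
  [  1,   1,   3]
  [  0,  -4,  -2]
  [  0,   0,  -5]
Pivot columns: 1, 2, 3 → 3 pivots.
dim(Col(A)) = number of pivot columns = 3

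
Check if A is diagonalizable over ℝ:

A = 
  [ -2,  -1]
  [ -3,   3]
Yes

tr(A) = 1, det(A) = -9
Characteristic polynomial: λ² - tr(A)λ + det(A) = λ² - λ - 9
λ² - λ - 9 = 0  ⇒  λ = (1 ± √((-1)² - 4·(-9)))/2 = (1 ± √(37))/2
  = (1 + √37)/2,  (1 - √37)/2
Eigenvalues: (1 + √37)/2, (1 - √37)/2  (≈ 3.541, -2.541)
The two irrational eigenvalues are distinct (simple), so each has alg. mult. = geom. mult. = 1.
Sum of geometric multiplicities equals n, so A has n independent eigenvectors.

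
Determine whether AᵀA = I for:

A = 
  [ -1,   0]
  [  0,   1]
Yes

AᵀA = 
  [  1,   0]
  [  0,   1]
= I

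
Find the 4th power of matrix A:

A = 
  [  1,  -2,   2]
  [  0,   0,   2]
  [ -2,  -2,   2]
A^4 = 
  [ 21,  42, -38]
  [  4,  40, -40]
  [ 42,  36,   4]

A² = A·A:
A²[1,1] = (1)(1) + (-2)(0) + (2)(-2) = -3
A²[1,2] = (1)(-2) + (-2)(0) + (2)(-2) = -6
A²[1,3] = (1)(2) + (-2)(2) + (2)(2) = 2
A²[2,1] = (0)(1) + (0)(0) + (2)(-2) = -4
A²[2,2] = (0)(-2) + (0)(0) + (2)(-2) = -4
A²[2,3] = (0)(2) + (0)(2) + (2)(2) = 4
A²[3,1] = (-2)(1) + (-2)(0) + (2)(-2) = -6
A²[3,2] = (-2)(-2) + (-2)(0) + (2)(-2) = 0
A²[3,3] = (-2)(2) + (-2)(2) + (2)(2) = -4
A² = 
  [ -3,  -6,   2]
  [ -4,  -4,   4]
  [ -6,   0,  -4]

A^3 = A^2·A:
A^3[1,1] = (-3)(1) + (-6)(0) + (2)(-2) = -7
A^3[1,2] = (-3)(-2) + (-6)(0) + (2)(-2) = 2
A^3[1,3] = (-3)(2) + (-6)(2) + (2)(2) = -14
A^3[2,1] = (-4)(1) + (-4)(0) + (4)(-2) = -12
A^3[2,2] = (-4)(-2) + (-4)(0) + (4)(-2) = 0
A^3[2,3] = (-4)(2) + (-4)(2) + (4)(2) = -8
A^3[3,1] = (-6)(1) + (0)(0) + (-4)(-2) = 2
A^3[3,2] = (-6)(-2) + (0)(0) + (-4)(-2) = 20
A^3[3,3] = (-6)(2) + (0)(2) + (-4)(2) = -20
A^3 = 
  [ -7,   2, -14]
  [-12,   0,  -8]
  [  2,  20, -20]

A^4 = A^3·A:
A^4[1,1] = (-7)(1) + (2)(0) + (-14)(-2) = 21
A^4[1,2] = (-7)(-2) + (2)(0) + (-14)(-2) = 42
A^4[1,3] = (-7)(2) + (2)(2) + (-14)(2) = -38
A^4[2,1] = (-12)(1) + (0)(0) + (-8)(-2) = 4
A^4[2,2] = (-12)(-2) + (0)(0) + (-8)(-2) = 40
A^4[2,3] = (-12)(2) + (0)(2) + (-8)(2) = -40
A^4[3,1] = (2)(1) + (20)(0) + (-20)(-2) = 42
A^4[3,2] = (2)(-2) + (20)(0) + (-20)(-2) = 36
A^4[3,3] = (2)(2) + (20)(2) + (-20)(2) = 4
A^4 = 
  [ 21,  42, -38]
  [  4,  40, -40]
  [ 42,  36,   4]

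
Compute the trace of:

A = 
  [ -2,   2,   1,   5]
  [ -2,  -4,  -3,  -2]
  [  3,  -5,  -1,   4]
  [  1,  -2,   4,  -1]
-8

tr(A) = -2 + -4 + -1 + -1 = -8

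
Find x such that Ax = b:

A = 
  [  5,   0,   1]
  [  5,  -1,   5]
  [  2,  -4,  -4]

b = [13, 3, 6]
x = [3, 2, -2]

Row reduce the augmented matrix [A|b]:
R2 → R2 - (1)·R1
R3 → R3 - (2/5)·R1
R3 → R3 - (4)·R2
REF = 
  [     5,      0,      1,     13]
  [     0,     -1,      4,    -10]
  [     0,      0, -102/5,  204/5]

Back-substitution:
x₃ = (204/5) / (-102/5) = -2
x₂ = (-10 - (4)(-2)) / (-1) = 2
x₁ = (13 - (0)(2) - (1)(-2)) / 5 = 3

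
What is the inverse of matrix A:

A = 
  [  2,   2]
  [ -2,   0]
det(A) = (2)(0) - (2)(-2) = 4
For a 2×2 matrix, A⁻¹ = (1/det(A)) · [[d, -b], [-c, a]]
    = (1/4) · [[0, -2], [2, 2]]

A⁻¹ = 
  [   0, -1/2]
  [ 1/2,  1/2]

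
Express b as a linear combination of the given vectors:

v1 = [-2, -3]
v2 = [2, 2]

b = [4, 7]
c1 = -3, c2 = -1

b = -3·v1 + -1·v2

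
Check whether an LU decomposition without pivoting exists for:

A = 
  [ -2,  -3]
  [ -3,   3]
Yes.
A[1,1] = -2 ≠ 0, so Gaussian elimination proceeds without a row swap: multiplier ℓ₂₁ = (-3)/(-2) = 3/2, and U[2,2] = 3 - (3/2)(-3) = 15/2.
L = 
  [  1,   0]
  [3/2,   1]
U = 
  [  -2,   -3]
  [   0, 15/2]
Check row 2 of LU: [(3/2)(-2), (3/2)(-3) + (15/2)] = [-3, 3] = row 2 of A ✓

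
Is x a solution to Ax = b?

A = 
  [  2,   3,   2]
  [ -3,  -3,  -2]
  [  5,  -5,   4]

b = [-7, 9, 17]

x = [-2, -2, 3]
No

Ax = [-4, 6, 12] ≠ b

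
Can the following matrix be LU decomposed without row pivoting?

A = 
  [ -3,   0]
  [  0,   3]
Yes.
A[1,1] = -3 ≠ 0, so Gaussian elimination proceeds without a row swap: multiplier ℓ₂₁ = (0)/(-3) = 0, and U[2,2] = 3 - (0)(0) = 3.
L = 
  [  1,   0]
  [  0,   1]
U = 
  [ -3,   0]
  [  0,   3]
Check row 2 of LU: [(0)(-3), (0)(0) + 3] = [0, 3] = row 2 of A ✓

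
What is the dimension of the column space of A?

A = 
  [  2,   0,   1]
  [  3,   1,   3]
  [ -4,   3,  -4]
Row reduce:
R2 → R2 - (3/2)·R1
R3 → R3 + (2)·R1
R3 → R3 - (3)·R2
REF = 
  [    2,     0,     1]
  [    0,     1,   3/2]
  [    0,     0, -13/2]
Pivot columns: 1, 2, 3 → 3 pivots.
dim(Col(A)) = number of pivot columns = 3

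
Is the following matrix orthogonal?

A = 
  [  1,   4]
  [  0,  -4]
No

AᵀA = 
  [  1,   4]
  [  4,  32]
≠ I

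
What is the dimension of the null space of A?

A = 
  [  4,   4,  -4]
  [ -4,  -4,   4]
nullity(A) = 2

Row reduce:
R2 → R2 + (1)·R1
REF = 
  [  4,   4,  -4]
  [  0,   0,   0]
Pivot columns: 1 → 1 pivot.
rank(A) = 1, so nullity(A) = 3 - 1 = 2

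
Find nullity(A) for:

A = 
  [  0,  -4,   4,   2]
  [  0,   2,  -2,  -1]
nullity(A) = 3

Row reduce:
R2 → R2 + (1/2)·R1
REF = 
  [  0,  -4,   4,   2]
  [  0,   0,   0,   0]
Pivot columns: 2 → 1 pivot.
rank(A) = 1, so nullity(A) = 4 - 1 = 3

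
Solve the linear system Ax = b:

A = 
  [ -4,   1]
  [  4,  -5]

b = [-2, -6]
x = [1, 2]

Row reduce the augmented matrix [A|b]:
R2 → R2 + (1)·R1
REF = 
  [ -4,   1,  -2]
  [  0,  -4,  -8]

Back-substitution:
x₂ = (-8) / (-4) = 2
x₁ = (-2 - (1)(2)) / (-4) = 1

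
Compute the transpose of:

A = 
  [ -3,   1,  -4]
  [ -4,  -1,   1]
Aᵀ = 
  [ -3,  -4]
  [  1,  -1]
  [ -4,   1]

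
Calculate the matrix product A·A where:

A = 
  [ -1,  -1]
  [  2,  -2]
A² = A·A:
A²[1,1] = (-1)(-1) + (-1)(2) = -1
A²[1,2] = (-1)(-1) + (-1)(-2) = 3
A²[2,1] = (2)(-1) + (-2)(2) = -6
A²[2,2] = (2)(-1) + (-2)(-2) = 2
A² = 
  [ -1,   3]
  [ -6,   2]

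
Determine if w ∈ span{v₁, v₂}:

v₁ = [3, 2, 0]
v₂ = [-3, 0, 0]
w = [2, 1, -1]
No

Form the augmented matrix and row-reduce:
[v₁|v₂|w] = 
  [  3,  -3,   2]
  [  2,   0,   1]
  [  0,   0,  -1]
R2 → R2 - (2/3)·R1
REF = 
  [   3,   -3,    2]
  [   0,    2, -1/3]
  [   0,    0,   -1]

Row 3 reads [0 0 | -1], i.e. 0 = -1, so the system is inconsistent and w ∉ span{v₁, v₂}.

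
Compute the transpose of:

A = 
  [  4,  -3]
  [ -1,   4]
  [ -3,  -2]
Aᵀ = 
  [  4,  -1,  -3]
  [ -3,   4,  -2]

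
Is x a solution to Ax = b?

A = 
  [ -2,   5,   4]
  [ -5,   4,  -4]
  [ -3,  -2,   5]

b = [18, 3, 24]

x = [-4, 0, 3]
No

Ax = [20, 8, 27] ≠ b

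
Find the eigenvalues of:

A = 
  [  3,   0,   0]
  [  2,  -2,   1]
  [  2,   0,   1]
λ = 1, 3, -2

Characteristic polynomial: det(λI - A) = λ³ - 2λ² - 5λ + 6
Testing integer divisors of the constant term: p(1) = 0, so (λ - 1) is a factor:
p(λ) = (λ - 1)(λ² - λ - 6)
λ² - λ - 6 = (λ + 2)(λ - 3)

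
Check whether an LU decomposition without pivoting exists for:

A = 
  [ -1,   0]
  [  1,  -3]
Yes.
A[1,1] = -1 ≠ 0, so Gaussian elimination proceeds without a row swap: multiplier ℓ₂₁ = (1)/(-1) = -1, and U[2,2] = -3 - (-1)(0) = -3.
L = 
  [  1,   0]
  [ -1,   1]
U = 
  [ -1,   0]
  [  0,  -3]
Check row 2 of LU: [(-1)(-1), (-1)(0) + (-3)] = [1, -3] = row 2 of A ✓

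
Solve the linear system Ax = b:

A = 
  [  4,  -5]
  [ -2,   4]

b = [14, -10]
Row reduce the augmented matrix [A|b]:
R2 → R2 + (1/2)·R1
REF = 
  [  4,  -5,  14]
  [  0, 3/2,  -3]

Back-substitution:
x₂ = (-3) / (3/2) = -2
x₁ = (14 - (-5)(-2)) / 4 = 1

x = [1, -2]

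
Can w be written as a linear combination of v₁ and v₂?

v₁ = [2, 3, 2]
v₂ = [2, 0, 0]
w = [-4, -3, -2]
Yes

Form the augmented matrix and row-reduce:
[v₁|v₂|w] = 
  [  2,   2,  -4]
  [  3,   0,  -3]
  [  2,   0,  -2]
R2 → R2 - (3/2)·R1
R3 → R3 - (1)·R1
R3 → R3 - (2/3)·R2
REF = 
  [  2,   2,  -4]
  [  0,  -3,   3]
  [  0,   0,   0]

No row of the form [0 0 | nonzero], so the system is consistent. Back-substitution gives c₁ = -1, c₂ = -1: w = (-1)·v₁ + (-1)·v₂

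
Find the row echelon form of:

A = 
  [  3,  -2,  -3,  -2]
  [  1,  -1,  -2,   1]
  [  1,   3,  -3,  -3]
Row operations:
R2 → R2 - (1/3)·R1
R3 → R3 - (1/3)·R1
R3 → R3 + (11)·R2

Resulting echelon form:
REF = 
  [   3,   -2,   -3,   -2]
  [   0, -1/3,   -1,  5/3]
  [   0,    0,  -13,   16]

Rank = 3 (number of non-zero pivot rows).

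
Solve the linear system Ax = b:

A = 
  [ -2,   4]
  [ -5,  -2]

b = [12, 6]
Row reduce the augmented matrix [A|b]:
R2 → R2 - (5/2)·R1
REF = 
  [ -2,   4,  12]
  [  0, -12, -24]

Back-substitution:
x₂ = (-24) / (-12) = 2
x₁ = (12 - (4)(2)) / (-2) = -2

x = [-2, 2]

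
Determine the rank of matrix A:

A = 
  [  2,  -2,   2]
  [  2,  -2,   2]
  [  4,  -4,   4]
Row reduce:
R2 → R2 - (1)·R1
R3 → R3 - (2)·R1
REF = 
  [  2,  -2,   2]
  [  0,   0,   0]
  [  0,   0,   0]
Pivot columns: 1 → 1 pivot.

rank(A) = 1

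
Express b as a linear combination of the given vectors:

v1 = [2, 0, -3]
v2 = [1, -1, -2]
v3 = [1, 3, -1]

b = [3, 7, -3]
c1 = 1, c2 = -1, c3 = 2

b = 1·v1 + -1·v2 + 2·v3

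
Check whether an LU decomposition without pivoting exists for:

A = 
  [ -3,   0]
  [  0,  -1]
Yes.
A[1,1] = -3 ≠ 0, so Gaussian elimination proceeds without a row swap: multiplier ℓ₂₁ = (0)/(-3) = 0, and U[2,2] = -1 - (0)(0) = -1.
L = 
  [  1,   0]
  [  0,   1]
U = 
  [ -3,   0]
  [  0,  -1]
Check row 2 of LU: [(0)(-3), (0)(0) + (-1)] = [0, -1] = row 2 of A ✓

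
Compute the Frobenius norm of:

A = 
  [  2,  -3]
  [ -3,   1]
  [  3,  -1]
||A||_F = 5.745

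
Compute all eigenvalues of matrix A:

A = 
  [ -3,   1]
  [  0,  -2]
tr(A) = -5, det(A) = 6
Characteristic polynomial: λ² - tr(A)λ + det(A) = λ² + 5λ + 6
λ² + 5λ + 6 = (λ + 3)(λ + 2)

λ = -2, -3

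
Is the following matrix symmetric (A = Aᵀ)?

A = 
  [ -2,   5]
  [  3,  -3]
No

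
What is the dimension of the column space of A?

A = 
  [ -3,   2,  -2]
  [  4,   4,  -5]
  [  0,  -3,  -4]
Row reduce:
R2 → R2 + (4/3)·R1
R3 → R3 + (9/20)·R2
REF = 
  [     -3,       2,      -2]
  [      0,    20/3,   -23/3]
  [      0,       0, -149/20]
Pivot columns: 1, 2, 3 → 3 pivots.
dim(Col(A)) = number of pivot columns = 3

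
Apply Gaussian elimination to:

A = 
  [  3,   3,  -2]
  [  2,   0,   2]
Row operations:
R2 → R2 - (2/3)·R1

Resulting echelon form:
REF = 
  [   3,    3,   -2]
  [   0,   -2, 10/3]

Rank = 2 (number of non-zero pivot rows).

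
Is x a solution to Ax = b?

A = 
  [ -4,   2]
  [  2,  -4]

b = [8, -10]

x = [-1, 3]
No

Ax = [10, -14] ≠ b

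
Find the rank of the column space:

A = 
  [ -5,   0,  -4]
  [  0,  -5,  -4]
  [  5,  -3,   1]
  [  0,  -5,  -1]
dim(Col(A)) = 3

Row reduce:
R3 → R3 + (1)·R1
R3 → R3 - (3/5)·R2
R4 → R4 - (1)·R2
R4 → R4 + (5)·R3
REF = 
  [  -5,    0,   -4]
  [   0,   -5,   -4]
  [   0,    0, -3/5]
  [   0,    0,    0]
Pivot columns: 1, 2, 3 → 3 pivots.
dim(Col(A)) = number of pivot columns = 3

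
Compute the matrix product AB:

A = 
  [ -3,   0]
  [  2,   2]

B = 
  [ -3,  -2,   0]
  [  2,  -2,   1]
AB = 
  [  9,   6,   0]
  [ -2,  -8,   2]

A is 2×2 and B is 2×3, so AB is 2×3. Each entry is (row of A)·(column of B):
AB[1,1] = (-3)(-3) + (0)(2) = 9
AB[1,2] = (-3)(-2) + (0)(-2) = 6
AB[1,3] = (-3)(0) + (0)(1) = 0
AB[2,1] = (2)(-3) + (2)(2) = -2
AB[2,2] = (2)(-2) + (2)(-2) = -8
AB[2,3] = (2)(0) + (2)(1) = 2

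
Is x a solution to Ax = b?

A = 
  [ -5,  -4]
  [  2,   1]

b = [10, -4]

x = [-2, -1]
No

Ax = [14, -5] ≠ b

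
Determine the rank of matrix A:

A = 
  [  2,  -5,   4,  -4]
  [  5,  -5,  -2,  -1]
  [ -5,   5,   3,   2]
Row reduce:
R2 → R2 - (5/2)·R1
R3 → R3 + (5/2)·R1
R3 → R3 + (1)·R2
REF = 
  [   2,   -5,    4,   -4]
  [   0, 15/2,  -12,    9]
  [   0,    0,    1,    1]
Pivot columns: 1, 2, 3 → 3 pivots.

rank(A) = 3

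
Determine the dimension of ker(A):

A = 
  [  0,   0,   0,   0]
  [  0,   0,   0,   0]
nullity(A) = 4

Row reduce:
(no row operations needed)
REF = 
  [  0,   0,   0,   0]
  [  0,   0,   0,   0]
Pivot columns: none → 0 pivots.
rank(A) = 0, so nullity(A) = 4 - 0 = 4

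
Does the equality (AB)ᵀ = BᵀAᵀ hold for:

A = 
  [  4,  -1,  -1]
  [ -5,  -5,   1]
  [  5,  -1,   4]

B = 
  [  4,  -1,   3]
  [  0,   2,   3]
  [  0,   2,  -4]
Yes

(AB)ᵀ = 
  [ 16, -20,  20]
  [ -8,  -3,   1]
  [ 13, -34,  -4]

BᵀAᵀ = 
  [ 16, -20,  20]
  [ -8,  -3,   1]
  [ 13, -34,  -4]

Both sides are equal — this is the standard identity (AB)ᵀ = BᵀAᵀ, which holds for all A, B.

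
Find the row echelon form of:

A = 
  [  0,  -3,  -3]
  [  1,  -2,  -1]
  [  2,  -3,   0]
Row operations:
Swap R1 ↔ R2
R3 → R3 - (2)·R1
R3 → R3 + (1/3)·R2

Resulting echelon form:
REF = 
  [  1,  -2,  -1]
  [  0,  -3,  -3]
  [  0,   0,   1]

Rank = 3 (number of non-zero pivot rows).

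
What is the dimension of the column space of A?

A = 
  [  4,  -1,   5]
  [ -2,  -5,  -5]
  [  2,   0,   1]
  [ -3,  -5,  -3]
Row reduce:
R2 → R2 + (1/2)·R1
R3 → R3 - (1/2)·R1
R4 → R4 + (3/4)·R1
R3 → R3 + (1/11)·R2
R4 → R4 - (23/22)·R2
R4 → R4 + (37/19)·R3
REF = 
  [     4,     -1,      5]
  [     0,  -11/2,   -5/2]
  [     0,      0, -19/11]
  [     0,      0,      0]
Pivot columns: 1, 2, 3 → 3 pivots.
dim(Col(A)) = number of pivot columns = 3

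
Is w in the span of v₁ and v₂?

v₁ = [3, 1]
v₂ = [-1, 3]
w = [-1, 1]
Yes

Form the augmented matrix and row-reduce:
[v₁|v₂|w] = 
  [  3,  -1,  -1]
  [  1,   3,   1]
R2 → R2 - (1/3)·R1
REF = 
  [   3,   -1,   -1]
  [   0, 10/3,  4/3]

No row of the form [0 0 | nonzero], so the system is consistent. Back-substitution gives c₁ = -1/5, c₂ = 2/5: w = (-1/5)·v₁ + (2/5)·v₂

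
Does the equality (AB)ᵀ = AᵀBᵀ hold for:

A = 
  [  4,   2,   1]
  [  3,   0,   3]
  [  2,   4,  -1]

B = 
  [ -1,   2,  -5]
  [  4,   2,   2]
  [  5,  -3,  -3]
No

(AB)ᵀ = 
  [  9,  12,   9]
  [  9,  -3,  15]
  [-19, -24,   1]

AᵀBᵀ = 
  [ -8,  26,   5]
  [-22,  16,  -2]
  [ 10,   8,  -1]

The two matrices differ, so (AB)ᵀ ≠ AᵀBᵀ in general. The correct identity is (AB)ᵀ = BᵀAᵀ.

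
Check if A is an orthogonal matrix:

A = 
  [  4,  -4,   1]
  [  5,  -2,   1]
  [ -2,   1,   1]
No

AᵀA = 
  [ 45, -28,   7]
  [-28,  21,  -5]
  [  7,  -5,   3]
≠ I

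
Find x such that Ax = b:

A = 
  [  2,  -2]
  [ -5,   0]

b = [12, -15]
Row reduce the augmented matrix [A|b]:
R2 → R2 + (5/2)·R1
REF = 
  [  2,  -2,  12]
  [  0,  -5,  15]

Back-substitution:
x₂ = 15 / (-5) = -3
x₁ = (12 - (-2)(-3)) / 2 = 3

x = [3, -3]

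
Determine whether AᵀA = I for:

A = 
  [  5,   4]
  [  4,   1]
No

AᵀA = 
  [ 41,  24]
  [ 24,  17]
≠ I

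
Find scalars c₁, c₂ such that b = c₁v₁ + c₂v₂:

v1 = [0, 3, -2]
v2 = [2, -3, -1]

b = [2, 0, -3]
c1 = 1, c2 = 1

b = 1·v1 + 1·v2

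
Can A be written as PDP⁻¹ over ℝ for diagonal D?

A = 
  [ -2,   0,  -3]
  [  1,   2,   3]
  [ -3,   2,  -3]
Yes

Characteristic polynomial: det(λI - A) = λ³ + 3λ² - 19λ
The constant term is 0, so λ = 0 is a root: p(λ) = λ(λ² + 3λ - 19)
λ² + 3λ - 19 = 0  ⇒  λ = (-3 ± √((3)² - 4·(-19)))/2 = (-3 ± √(85))/2
  = (-3 + √85)/2,  (-3 - √85)/2
Eigenvalues: 0, (-3 + √85)/2, (-3 - √85)/2  (≈ 0, 3.11, -6.11)
The two irrational eigenvalues are distinct (simple), so each has alg. mult. = geom. mult. = 1.
λ=0: alg. mult. = 1, geom. mult. = 3 - rank(A - (0)I) = 3 - 2 = 1
Sum of geometric multiplicities equals n, so A has n independent eigenvectors.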